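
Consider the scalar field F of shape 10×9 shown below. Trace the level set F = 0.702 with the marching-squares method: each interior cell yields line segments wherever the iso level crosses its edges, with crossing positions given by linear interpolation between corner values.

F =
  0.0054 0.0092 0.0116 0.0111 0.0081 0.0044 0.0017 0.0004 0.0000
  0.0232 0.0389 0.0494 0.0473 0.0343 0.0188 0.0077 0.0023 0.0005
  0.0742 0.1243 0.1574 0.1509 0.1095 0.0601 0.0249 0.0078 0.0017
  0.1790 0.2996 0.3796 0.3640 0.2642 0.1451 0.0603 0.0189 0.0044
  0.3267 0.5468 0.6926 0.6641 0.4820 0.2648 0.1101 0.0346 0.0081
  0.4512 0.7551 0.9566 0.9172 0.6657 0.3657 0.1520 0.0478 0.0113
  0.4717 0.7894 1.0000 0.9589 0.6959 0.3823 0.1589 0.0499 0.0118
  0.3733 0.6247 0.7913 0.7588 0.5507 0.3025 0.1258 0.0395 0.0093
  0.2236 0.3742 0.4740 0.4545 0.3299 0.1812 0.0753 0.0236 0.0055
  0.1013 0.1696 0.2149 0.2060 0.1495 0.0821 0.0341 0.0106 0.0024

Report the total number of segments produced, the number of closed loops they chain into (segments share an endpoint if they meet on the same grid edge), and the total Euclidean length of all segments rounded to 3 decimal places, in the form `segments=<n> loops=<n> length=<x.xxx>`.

cell (4,0): code 0100 → (4.745,1.000)–(5.000,0.825)
cell (4,1): code 1100 → (4.036,2.000)–(4.745,1.000)
cell (4,2): code 1100 → (4.150,3.000)–(4.036,2.000)
cell (4,3): code 1000 → (5.000,3.856)–(4.150,3.000)
cell (5,0): code 0110 → (5.000,0.825)–(6.000,0.725)
cell (5,3): code 1001 → (6.000,3.977)–(5.000,3.856)
cell (6,0): code 0010 → (6.000,0.725)–(6.531,1.000)
cell (6,1): code 0111 → (6.531,1.000)–(7.000,1.464)
cell (6,3): code 1001 → (7.000,3.273)–(6.000,3.977)
cell (7,1): code 0010 → (7.000,1.464)–(7.281,2.000)
cell (7,2): code 0011 → (7.281,2.000)–(7.187,3.000)
cell (7,3): code 0001 → (7.187,3.000)–(7.000,3.273)
total: 12 segments, chained into 1 closed loop(s), length Σ = 10.181402

segments=12 loops=1 length=10.181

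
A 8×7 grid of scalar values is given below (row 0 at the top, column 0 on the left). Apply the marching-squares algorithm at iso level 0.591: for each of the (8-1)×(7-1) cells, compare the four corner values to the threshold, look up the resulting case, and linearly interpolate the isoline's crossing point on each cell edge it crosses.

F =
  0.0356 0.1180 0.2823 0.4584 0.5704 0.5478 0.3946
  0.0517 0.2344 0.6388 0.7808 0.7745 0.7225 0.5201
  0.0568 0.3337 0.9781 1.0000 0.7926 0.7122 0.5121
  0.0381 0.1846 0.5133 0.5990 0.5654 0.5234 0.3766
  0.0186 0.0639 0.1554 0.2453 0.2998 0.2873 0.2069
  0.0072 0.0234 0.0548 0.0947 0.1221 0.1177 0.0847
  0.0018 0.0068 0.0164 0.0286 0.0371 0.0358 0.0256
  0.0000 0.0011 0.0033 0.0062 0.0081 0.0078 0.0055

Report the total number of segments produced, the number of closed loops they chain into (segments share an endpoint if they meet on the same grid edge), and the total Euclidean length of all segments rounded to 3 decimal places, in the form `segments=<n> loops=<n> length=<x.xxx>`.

segments=14 loops=1 length=11.407

cell (0,1): code 0100 → (0.866,2.000)–(1.000,1.882)
cell (0,2): code 1100 → (0.411,3.000)–(0.866,2.000)
cell (0,3): code 1100 → (0.101,4.000)–(0.411,3.000)
cell (0,4): code 1100 → (0.247,5.000)–(0.101,4.000)
cell (0,5): code 1000 → (1.000,5.650)–(0.247,5.000)
cell (1,1): code 0110 → (1.000,1.882)–(2.000,1.399)
cell (1,5): code 1001 → (2.000,5.606)–(1.000,5.650)
cell (2,1): code 0010 → (2.000,1.399)–(2.833,2.000)
cell (2,2): code 0111 → (2.833,2.000)–(3.000,2.907)
cell (2,3): code 1011 → (3.000,3.238)–(2.887,4.000)
cell (2,4): code 0011 → (2.887,4.000)–(2.642,5.000)
cell (2,5): code 0001 → (2.642,5.000)–(2.000,5.606)
cell (3,2): code 0010 → (3.000,2.907)–(3.023,3.000)
cell (3,3): code 0001 → (3.023,3.000)–(3.000,3.238)
total: 14 segments, chained into 1 closed loop(s), length Σ = 11.407038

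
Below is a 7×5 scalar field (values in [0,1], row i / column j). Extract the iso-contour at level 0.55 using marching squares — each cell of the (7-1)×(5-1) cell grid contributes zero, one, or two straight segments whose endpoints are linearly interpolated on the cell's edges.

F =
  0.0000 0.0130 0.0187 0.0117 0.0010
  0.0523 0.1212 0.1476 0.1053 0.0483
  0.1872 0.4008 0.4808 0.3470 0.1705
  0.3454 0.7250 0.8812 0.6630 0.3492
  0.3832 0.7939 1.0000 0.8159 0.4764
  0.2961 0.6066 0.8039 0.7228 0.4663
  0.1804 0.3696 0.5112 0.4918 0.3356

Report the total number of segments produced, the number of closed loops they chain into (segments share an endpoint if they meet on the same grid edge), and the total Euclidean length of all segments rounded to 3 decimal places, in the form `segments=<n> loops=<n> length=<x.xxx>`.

cell (2,0): code 0100 → (2.460,1.000)–(3.000,0.539)
cell (2,1): code 1100 → (2.173,2.000)–(2.460,1.000)
cell (2,2): code 1100 → (2.642,3.000)–(2.173,2.000)
cell (2,3): code 1000 → (3.000,3.360)–(2.642,3.000)
cell (3,0): code 0110 → (3.000,0.539)–(4.000,0.406)
cell (3,3): code 1001 → (4.000,3.783)–(3.000,3.360)
cell (4,0): code 0110 → (4.000,0.406)–(5.000,0.818)
cell (4,3): code 1001 → (5.000,3.674)–(4.000,3.783)
cell (5,0): code 0010 → (5.000,0.818)–(5.239,1.000)
cell (5,1): code 0011 → (5.239,1.000)–(5.867,2.000)
cell (5,2): code 0011 → (5.867,2.000)–(5.748,3.000)
cell (5,3): code 0001 → (5.748,3.000)–(5.000,3.674)
total: 12 segments, chained into 1 closed loop(s), length Σ = 11.039978

segments=12 loops=1 length=11.040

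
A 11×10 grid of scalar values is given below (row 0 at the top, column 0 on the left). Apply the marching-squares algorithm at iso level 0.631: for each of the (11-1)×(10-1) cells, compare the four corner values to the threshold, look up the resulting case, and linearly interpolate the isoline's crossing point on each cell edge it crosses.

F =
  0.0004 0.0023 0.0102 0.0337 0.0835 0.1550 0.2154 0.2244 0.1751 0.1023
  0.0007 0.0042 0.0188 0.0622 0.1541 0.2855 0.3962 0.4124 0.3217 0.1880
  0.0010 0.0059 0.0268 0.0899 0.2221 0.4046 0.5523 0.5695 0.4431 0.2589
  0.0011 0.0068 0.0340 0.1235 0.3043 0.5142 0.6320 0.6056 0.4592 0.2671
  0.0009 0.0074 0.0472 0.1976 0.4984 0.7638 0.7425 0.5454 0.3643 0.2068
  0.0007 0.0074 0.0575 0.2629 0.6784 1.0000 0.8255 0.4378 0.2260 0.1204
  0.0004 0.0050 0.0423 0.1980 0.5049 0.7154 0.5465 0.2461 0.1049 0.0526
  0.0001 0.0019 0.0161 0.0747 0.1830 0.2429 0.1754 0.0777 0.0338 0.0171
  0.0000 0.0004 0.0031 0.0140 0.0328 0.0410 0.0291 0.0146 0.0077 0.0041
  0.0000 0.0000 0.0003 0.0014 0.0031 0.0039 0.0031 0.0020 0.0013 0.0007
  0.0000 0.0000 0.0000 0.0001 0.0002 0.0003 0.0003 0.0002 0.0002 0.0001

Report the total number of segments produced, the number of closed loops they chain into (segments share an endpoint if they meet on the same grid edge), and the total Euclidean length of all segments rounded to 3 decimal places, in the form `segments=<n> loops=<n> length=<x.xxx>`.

segments=14 loops=1 length=8.843

cell (2,5): code 0100 → (2.987,6.000)–(3.000,5.992)
cell (2,6): code 1000 → (3.000,6.038)–(2.987,6.000)
cell (3,4): code 0100 → (3.468,5.000)–(4.000,4.500)
cell (3,5): code 1110 → (3.000,5.992)–(3.468,5.000)
cell (3,6): code 1001 → (4.000,6.566)–(3.000,6.038)
cell (4,3): code 0100 → (4.737,4.000)–(5.000,3.886)
cell (4,4): code 1110 → (4.000,4.500)–(4.737,4.000)
cell (4,6): code 1001 → (5.000,6.502)–(4.000,6.566)
cell (5,3): code 0010 → (5.000,3.886)–(5.273,4.000)
cell (5,4): code 0111 → (5.273,4.000)–(6.000,4.599)
cell (5,5): code 1011 → (6.000,5.500)–(5.697,6.000)
cell (5,6): code 0001 → (5.697,6.000)–(5.000,6.502)
cell (6,4): code 0010 → (6.000,4.599)–(6.179,5.000)
cell (6,5): code 0001 → (6.179,5.000)–(6.000,5.500)
total: 14 segments, chained into 1 closed loop(s), length Σ = 8.842953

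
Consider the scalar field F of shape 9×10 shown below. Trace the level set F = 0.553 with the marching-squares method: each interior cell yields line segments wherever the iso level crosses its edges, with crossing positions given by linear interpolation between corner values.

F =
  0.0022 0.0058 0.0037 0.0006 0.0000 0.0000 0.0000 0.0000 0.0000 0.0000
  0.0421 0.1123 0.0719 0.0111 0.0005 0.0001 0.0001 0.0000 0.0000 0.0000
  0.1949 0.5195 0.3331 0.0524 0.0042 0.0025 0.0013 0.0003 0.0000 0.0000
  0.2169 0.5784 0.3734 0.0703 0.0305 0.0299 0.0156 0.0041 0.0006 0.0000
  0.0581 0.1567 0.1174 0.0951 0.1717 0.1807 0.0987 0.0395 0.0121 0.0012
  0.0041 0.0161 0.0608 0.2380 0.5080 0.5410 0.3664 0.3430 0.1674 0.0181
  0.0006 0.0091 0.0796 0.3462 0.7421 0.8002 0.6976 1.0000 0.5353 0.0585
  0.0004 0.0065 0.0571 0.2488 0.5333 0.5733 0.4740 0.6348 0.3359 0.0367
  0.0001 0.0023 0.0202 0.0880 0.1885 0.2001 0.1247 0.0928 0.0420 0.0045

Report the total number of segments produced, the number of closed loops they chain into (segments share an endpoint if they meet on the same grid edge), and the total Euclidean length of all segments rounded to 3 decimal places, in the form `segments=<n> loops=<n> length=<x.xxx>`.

cell (2,0): code 0100 → (2.569,1.000)–(3.000,0.930)
cell (2,1): code 1000 → (3.000,1.124)–(2.569,1.000)
cell (3,0): code 0010 → (3.000,0.930)–(3.060,1.000)
cell (3,1): code 0001 → (3.060,1.000)–(3.000,1.124)
cell (5,3): code 0100 → (5.192,4.000)–(6.000,3.522)
cell (5,4): code 1100 → (5.046,5.000)–(5.192,4.000)
cell (5,5): code 1100 → (5.563,6.000)–(5.046,5.000)
cell (5,6): code 1100 → (5.320,7.000)–(5.563,6.000)
cell (5,7): code 1000 → (6.000,7.962)–(5.320,7.000)
cell (6,3): code 0010 → (6.000,3.522)–(6.906,4.000)
cell (6,4): code 0111 → (6.906,4.000)–(7.000,4.493)
cell (6,5): code 1011 → (7.000,5.204)–(6.647,6.000)
cell (6,6): code 0111 → (6.647,6.000)–(7.000,6.491)
cell (6,7): code 1001 → (7.000,7.274)–(6.000,7.962)
cell (7,4): code 0010 → (7.000,4.493)–(7.054,5.000)
cell (7,5): code 0001 → (7.054,5.000)–(7.000,5.204)
cell (7,6): code 0010 → (7.000,6.491)–(7.151,7.000)
cell (7,7): code 0001 → (7.151,7.000)–(7.000,7.274)
total: 18 segments, chained into 2 closed loop(s), length Σ = 12.178253

segments=18 loops=2 length=12.178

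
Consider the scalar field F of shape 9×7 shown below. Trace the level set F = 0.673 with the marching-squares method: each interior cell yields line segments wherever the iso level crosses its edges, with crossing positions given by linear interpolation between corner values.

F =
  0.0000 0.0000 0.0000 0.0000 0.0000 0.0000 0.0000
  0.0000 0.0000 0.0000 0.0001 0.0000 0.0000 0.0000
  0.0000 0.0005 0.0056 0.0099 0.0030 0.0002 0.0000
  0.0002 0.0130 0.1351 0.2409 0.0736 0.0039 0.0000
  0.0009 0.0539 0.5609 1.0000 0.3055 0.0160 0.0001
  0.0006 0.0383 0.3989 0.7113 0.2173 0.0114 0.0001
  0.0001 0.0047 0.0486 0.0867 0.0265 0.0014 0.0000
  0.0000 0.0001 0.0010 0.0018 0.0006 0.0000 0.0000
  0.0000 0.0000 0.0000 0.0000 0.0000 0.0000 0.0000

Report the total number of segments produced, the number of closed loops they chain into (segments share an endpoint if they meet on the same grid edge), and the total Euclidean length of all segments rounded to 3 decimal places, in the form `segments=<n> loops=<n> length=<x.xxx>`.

segments=6 loops=1 length=3.987

cell (3,2): code 0100 → (3.569,3.000)–(4.000,2.255)
cell (3,3): code 1000 → (4.000,3.471)–(3.569,3.000)
cell (4,2): code 0110 → (4.000,2.255)–(5.000,2.877)
cell (4,3): code 1001 → (5.000,3.078)–(4.000,3.471)
cell (5,2): code 0010 → (5.000,2.877)–(5.061,3.000)
cell (5,3): code 0001 → (5.061,3.000)–(5.000,3.078)
total: 6 segments, chained into 1 closed loop(s), length Σ = 3.986699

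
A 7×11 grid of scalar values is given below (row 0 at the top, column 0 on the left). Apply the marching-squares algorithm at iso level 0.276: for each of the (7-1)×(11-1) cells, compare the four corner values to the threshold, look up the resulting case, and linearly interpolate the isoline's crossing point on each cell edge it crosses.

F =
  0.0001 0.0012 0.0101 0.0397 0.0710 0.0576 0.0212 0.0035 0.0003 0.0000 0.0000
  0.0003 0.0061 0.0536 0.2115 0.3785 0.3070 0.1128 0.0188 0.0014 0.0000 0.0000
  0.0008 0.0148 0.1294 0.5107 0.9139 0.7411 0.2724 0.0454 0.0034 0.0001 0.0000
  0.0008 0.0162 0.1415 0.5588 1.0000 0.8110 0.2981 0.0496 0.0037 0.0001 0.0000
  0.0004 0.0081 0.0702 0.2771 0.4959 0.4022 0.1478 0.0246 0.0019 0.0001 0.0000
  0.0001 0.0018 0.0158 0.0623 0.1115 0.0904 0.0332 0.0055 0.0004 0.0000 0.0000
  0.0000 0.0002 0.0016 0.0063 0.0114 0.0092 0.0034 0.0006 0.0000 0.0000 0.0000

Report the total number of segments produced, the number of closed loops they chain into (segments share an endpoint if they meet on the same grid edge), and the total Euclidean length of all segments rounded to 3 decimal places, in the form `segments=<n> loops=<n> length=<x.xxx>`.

segments=16 loops=1 length=11.848

cell (0,3): code 0100 → (0.667,4.000)–(1.000,3.386)
cell (0,4): code 1100 → (0.876,5.000)–(0.667,4.000)
cell (0,5): code 1000 → (1.000,5.160)–(0.876,5.000)
cell (1,2): code 0100 → (1.216,3.000)–(2.000,2.384)
cell (1,3): code 1110 → (1.000,3.386)–(1.216,3.000)
cell (1,5): code 1001 → (2.000,5.992)–(1.000,5.160)
cell (2,2): code 0110 → (2.000,2.384)–(3.000,2.322)
cell (2,5): code 1101 → (2.140,6.000)–(2.000,5.992)
cell (2,6): code 1000 → (3.000,6.089)–(2.140,6.000)
cell (3,2): code 0110 → (3.000,2.322)–(4.000,2.995)
cell (3,5): code 1011 → (4.000,5.496)–(3.147,6.000)
cell (3,6): code 0001 → (3.147,6.000)–(3.000,6.089)
cell (4,2): code 0010 → (4.000,2.995)–(4.005,3.000)
cell (4,3): code 0011 → (4.005,3.000)–(4.572,4.000)
cell (4,4): code 0011 → (4.572,4.000)–(4.405,5.000)
cell (4,5): code 0001 → (4.405,5.000)–(4.000,5.496)
total: 16 segments, chained into 1 closed loop(s), length Σ = 11.848429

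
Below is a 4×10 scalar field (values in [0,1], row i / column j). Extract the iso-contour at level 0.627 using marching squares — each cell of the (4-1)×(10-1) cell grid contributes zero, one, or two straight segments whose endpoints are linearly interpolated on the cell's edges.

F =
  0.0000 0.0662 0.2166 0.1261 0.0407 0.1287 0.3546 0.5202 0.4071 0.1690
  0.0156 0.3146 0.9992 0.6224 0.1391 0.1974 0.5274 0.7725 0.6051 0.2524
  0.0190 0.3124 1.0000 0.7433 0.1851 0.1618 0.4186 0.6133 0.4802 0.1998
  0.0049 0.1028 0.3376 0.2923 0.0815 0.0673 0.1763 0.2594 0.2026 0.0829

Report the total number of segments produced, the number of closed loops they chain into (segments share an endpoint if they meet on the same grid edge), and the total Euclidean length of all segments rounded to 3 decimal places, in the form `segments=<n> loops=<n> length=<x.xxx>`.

cell (0,1): code 0100 → (0.524,2.000)–(1.000,1.456)
cell (0,2): code 1000 → (1.000,2.988)–(0.524,2.000)
cell (0,6): code 0100 → (0.423,7.000)–(1.000,6.406)
cell (0,7): code 1000 → (1.000,7.869)–(0.423,7.000)
cell (1,1): code 0110 → (1.000,1.456)–(2.000,1.458)
cell (1,2): code 1101 → (1.038,3.000)–(1.000,2.988)
cell (1,3): code 1000 → (2.000,3.208)–(1.038,3.000)
cell (1,6): code 0010 → (1.000,6.406)–(1.914,7.000)
cell (1,7): code 0001 → (1.914,7.000)–(1.000,7.869)
cell (2,1): code 0010 → (2.000,1.458)–(2.563,2.000)
cell (2,2): code 0011 → (2.563,2.000)–(2.258,3.000)
cell (2,3): code 0001 → (2.258,3.000)–(2.000,3.208)
total: 12 segments, chained into 2 closed loop(s), length Σ = 10.223634

segments=12 loops=2 length=10.224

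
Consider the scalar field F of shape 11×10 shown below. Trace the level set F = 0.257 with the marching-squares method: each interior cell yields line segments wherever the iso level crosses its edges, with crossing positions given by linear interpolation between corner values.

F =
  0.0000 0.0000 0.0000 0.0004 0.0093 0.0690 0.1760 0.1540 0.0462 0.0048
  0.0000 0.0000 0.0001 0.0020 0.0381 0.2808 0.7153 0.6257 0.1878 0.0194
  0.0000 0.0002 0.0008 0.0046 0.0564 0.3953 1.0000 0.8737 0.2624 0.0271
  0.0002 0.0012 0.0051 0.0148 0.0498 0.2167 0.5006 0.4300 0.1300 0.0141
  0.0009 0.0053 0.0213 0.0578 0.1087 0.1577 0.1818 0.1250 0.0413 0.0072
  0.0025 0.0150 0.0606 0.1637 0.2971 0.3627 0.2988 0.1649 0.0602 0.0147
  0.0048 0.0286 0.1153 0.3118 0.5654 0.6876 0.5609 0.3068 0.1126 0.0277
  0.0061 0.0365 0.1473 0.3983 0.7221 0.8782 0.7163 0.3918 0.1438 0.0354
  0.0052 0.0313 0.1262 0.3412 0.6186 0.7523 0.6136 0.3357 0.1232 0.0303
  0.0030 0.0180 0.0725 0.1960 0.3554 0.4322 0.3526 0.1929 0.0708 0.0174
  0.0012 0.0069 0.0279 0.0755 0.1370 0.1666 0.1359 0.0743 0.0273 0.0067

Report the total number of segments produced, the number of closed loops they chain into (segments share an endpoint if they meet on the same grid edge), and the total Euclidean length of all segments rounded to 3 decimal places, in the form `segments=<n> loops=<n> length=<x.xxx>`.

segments=34 loops=2 length=26.703

cell (0,4): code 0100 → (0.888,5.000)–(1.000,4.902)
cell (0,5): code 1100 → (0.150,6.000)–(0.888,5.000)
cell (0,6): code 1100 → (0.218,7.000)–(0.150,6.000)
cell (0,7): code 1000 → (1.000,7.842)–(0.218,7.000)
cell (1,4): code 0110 → (1.000,4.902)–(2.000,4.592)
cell (1,7): code 1101 → (1.928,8.000)–(1.000,7.842)
cell (1,8): code 1000 → (2.000,8.023)–(1.928,8.000)
cell (2,4): code 0010 → (2.000,4.592)–(2.774,5.000)
cell (2,5): code 0111 → (2.774,5.000)–(3.000,5.142)
cell (2,7): code 1011 → (3.000,7.577)–(2.041,8.000)
cell (2,8): code 0001 → (2.041,8.000)–(2.000,8.023)
cell (3,5): code 0010 → (3.000,5.142)–(3.764,6.000)
cell (3,6): code 0011 → (3.764,6.000)–(3.567,7.000)
cell (3,7): code 0001 → (3.567,7.000)–(3.000,7.577)
cell (4,3): code 0100 → (4.787,4.000)–(5.000,3.699)
cell (4,4): code 1100 → (4.484,5.000)–(4.787,4.000)
cell (4,5): code 1100 → (4.643,6.000)–(4.484,5.000)
cell (4,6): code 1000 → (5.000,6.312)–(4.643,6.000)
cell (5,2): code 0100 → (5.630,3.000)–(6.000,2.721)
cell (5,3): code 1110 → (5.000,3.699)–(5.630,3.000)
cell (5,6): code 1101 → (5.649,7.000)–(5.000,6.312)
cell (5,7): code 1000 → (6.000,7.256)–(5.649,7.000)
cell (6,2): code 0110 → (6.000,2.721)–(7.000,2.437)
cell (6,7): code 1001 → (7.000,7.544)–(6.000,7.256)
cell (7,2): code 0110 → (7.000,2.437)–(8.000,2.608)
cell (7,7): code 1001 → (8.000,7.370)–(7.000,7.544)
cell (8,2): code 0010 → (8.000,2.608)–(8.580,3.000)
cell (8,3): code 0111 → (8.580,3.000)–(9.000,3.383)
cell (8,6): code 1011 → (9.000,6.599)–(8.551,7.000)
cell (8,7): code 0001 → (8.551,7.000)–(8.000,7.370)
cell (9,3): code 0010 → (9.000,3.383)–(9.451,4.000)
cell (9,4): code 0011 → (9.451,4.000)–(9.660,5.000)
cell (9,5): code 0011 → (9.660,5.000)–(9.441,6.000)
cell (9,6): code 0001 → (9.441,6.000)–(9.000,6.599)
total: 34 segments, chained into 2 closed loop(s), length Σ = 26.702640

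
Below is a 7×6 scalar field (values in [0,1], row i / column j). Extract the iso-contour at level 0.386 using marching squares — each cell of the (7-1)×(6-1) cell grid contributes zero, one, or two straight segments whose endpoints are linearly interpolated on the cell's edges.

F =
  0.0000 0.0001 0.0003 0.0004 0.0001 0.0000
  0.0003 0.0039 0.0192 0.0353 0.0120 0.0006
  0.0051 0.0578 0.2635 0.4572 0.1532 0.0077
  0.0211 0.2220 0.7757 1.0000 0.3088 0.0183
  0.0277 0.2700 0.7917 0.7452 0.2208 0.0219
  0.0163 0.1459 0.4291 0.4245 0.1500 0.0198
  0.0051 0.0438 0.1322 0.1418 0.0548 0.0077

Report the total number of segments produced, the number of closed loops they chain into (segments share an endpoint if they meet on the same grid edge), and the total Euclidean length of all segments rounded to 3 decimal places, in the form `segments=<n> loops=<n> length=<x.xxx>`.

segments=12 loops=1 length=9.348

cell (1,2): code 0100 → (1.831,3.000)–(2.000,2.632)
cell (1,3): code 1000 → (2.000,3.234)–(1.831,3.000)
cell (2,1): code 0100 → (2.239,2.000)–(3.000,1.296)
cell (2,2): code 1110 → (2.000,2.632)–(2.239,2.000)
cell (2,3): code 1001 → (3.000,3.888)–(2.000,3.234)
cell (3,1): code 0110 → (3.000,1.296)–(4.000,1.222)
cell (3,3): code 1001 → (4.000,3.685)–(3.000,3.888)
cell (4,1): code 0110 → (4.000,1.222)–(5.000,1.848)
cell (4,3): code 1001 → (5.000,3.140)–(4.000,3.685)
cell (5,1): code 0010 → (5.000,1.848)–(5.145,2.000)
cell (5,2): code 0011 → (5.145,2.000)–(5.136,3.000)
cell (5,3): code 0001 → (5.136,3.000)–(5.000,3.140)
total: 12 segments, chained into 1 closed loop(s), length Σ = 9.347919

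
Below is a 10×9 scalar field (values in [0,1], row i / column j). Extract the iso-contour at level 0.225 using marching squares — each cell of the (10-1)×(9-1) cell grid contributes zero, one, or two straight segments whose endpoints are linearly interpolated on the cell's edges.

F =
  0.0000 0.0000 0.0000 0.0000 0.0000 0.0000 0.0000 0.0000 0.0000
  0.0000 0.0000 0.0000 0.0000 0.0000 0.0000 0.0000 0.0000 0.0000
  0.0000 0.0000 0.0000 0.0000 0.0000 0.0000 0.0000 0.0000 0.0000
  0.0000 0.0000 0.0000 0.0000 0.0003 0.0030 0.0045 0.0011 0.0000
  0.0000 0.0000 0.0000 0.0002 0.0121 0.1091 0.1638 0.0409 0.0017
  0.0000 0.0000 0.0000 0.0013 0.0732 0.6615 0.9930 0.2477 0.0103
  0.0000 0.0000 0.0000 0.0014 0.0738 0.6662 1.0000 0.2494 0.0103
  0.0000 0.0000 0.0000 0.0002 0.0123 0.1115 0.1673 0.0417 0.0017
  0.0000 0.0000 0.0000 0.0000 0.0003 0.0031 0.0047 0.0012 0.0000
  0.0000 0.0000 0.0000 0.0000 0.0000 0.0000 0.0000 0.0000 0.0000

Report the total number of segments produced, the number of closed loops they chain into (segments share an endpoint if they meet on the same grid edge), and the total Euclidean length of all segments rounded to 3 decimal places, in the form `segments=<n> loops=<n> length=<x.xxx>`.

segments=10 loops=1 length=9.073

cell (4,4): code 0100 → (4.210,5.000)–(5.000,4.258)
cell (4,5): code 1100 → (4.074,6.000)–(4.210,5.000)
cell (4,6): code 1100 → (4.890,7.000)–(4.074,6.000)
cell (4,7): code 1000 → (5.000,7.096)–(4.890,7.000)
cell (5,4): code 0110 → (5.000,4.258)–(6.000,4.255)
cell (5,7): code 1001 → (6.000,7.102)–(5.000,7.096)
cell (6,4): code 0010 → (6.000,4.255)–(6.795,5.000)
cell (6,5): code 0011 → (6.795,5.000)–(6.931,6.000)
cell (6,6): code 0011 → (6.931,6.000)–(6.117,7.000)
cell (6,7): code 0001 → (6.117,7.000)–(6.000,7.102)
total: 10 segments, chained into 1 closed loop(s), length Σ = 9.072987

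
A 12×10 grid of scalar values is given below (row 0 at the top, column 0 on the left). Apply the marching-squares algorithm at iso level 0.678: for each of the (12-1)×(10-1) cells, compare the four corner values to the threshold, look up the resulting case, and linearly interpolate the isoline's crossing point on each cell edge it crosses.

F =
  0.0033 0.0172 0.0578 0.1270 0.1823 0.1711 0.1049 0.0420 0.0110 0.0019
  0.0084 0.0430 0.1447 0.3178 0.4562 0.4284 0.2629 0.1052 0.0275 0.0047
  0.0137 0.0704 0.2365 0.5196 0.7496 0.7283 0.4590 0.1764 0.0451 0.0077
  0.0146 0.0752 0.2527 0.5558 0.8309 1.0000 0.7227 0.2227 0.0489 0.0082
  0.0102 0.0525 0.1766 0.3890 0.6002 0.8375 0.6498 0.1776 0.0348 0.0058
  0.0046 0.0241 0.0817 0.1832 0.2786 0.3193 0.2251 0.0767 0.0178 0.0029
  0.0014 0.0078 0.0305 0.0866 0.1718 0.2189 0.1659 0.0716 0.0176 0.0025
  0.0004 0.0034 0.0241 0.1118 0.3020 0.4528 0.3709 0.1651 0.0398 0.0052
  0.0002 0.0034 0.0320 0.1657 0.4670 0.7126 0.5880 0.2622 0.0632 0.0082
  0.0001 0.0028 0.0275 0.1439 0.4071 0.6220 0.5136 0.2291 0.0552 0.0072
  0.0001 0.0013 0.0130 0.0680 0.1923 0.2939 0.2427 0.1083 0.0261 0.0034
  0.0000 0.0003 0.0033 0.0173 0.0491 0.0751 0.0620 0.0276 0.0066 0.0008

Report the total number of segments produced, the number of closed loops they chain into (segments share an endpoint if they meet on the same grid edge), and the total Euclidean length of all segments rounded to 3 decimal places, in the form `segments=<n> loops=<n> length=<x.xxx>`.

segments=16 loops=2 length=9.427

cell (1,3): code 0100 → (1.756,4.000)–(2.000,3.689)
cell (1,4): code 1100 → (1.832,5.000)–(1.756,4.000)
cell (1,5): code 1000 → (2.000,5.187)–(1.832,5.000)
cell (2,3): code 0110 → (2.000,3.689)–(3.000,3.444)
cell (2,5): code 1101 → (2.830,6.000)–(2.000,5.187)
cell (2,6): code 1000 → (3.000,6.089)–(2.830,6.000)
cell (3,3): code 0010 → (3.000,3.444)–(3.663,4.000)
cell (3,4): code 0111 → (3.663,4.000)–(4.000,4.328)
cell (3,5): code 1011 → (4.000,5.850)–(3.613,6.000)
cell (3,6): code 0001 → (3.613,6.000)–(3.000,6.089)
cell (4,4): code 0010 → (4.000,4.328)–(4.308,5.000)
cell (4,5): code 0001 → (4.308,5.000)–(4.000,5.850)
cell (7,4): code 0100 → (7.867,5.000)–(8.000,4.859)
cell (7,5): code 1000 → (8.000,5.278)–(7.867,5.000)
cell (8,4): code 0010 → (8.000,4.859)–(8.382,5.000)
cell (8,5): code 0001 → (8.382,5.000)–(8.000,5.278)
total: 16 segments, chained into 2 closed loop(s), length Σ = 9.427004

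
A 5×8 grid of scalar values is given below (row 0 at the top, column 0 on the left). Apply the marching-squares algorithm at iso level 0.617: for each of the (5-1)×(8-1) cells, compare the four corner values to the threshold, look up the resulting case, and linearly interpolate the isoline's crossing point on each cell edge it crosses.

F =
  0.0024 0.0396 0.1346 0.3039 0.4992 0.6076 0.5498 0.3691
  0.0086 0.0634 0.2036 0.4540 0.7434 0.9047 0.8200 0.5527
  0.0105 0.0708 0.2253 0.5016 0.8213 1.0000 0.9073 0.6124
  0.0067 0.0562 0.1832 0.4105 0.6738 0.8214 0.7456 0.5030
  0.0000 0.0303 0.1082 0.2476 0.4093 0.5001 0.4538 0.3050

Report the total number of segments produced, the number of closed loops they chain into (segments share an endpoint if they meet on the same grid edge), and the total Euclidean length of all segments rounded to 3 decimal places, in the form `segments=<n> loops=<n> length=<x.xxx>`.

segments=12 loops=1 length=11.193

cell (0,3): code 0100 → (0.482,4.000)–(1.000,3.563)
cell (0,4): code 1100 → (0.032,5.000)–(0.482,4.000)
cell (0,5): code 1100 → (0.249,6.000)–(0.032,5.000)
cell (0,6): code 1000 → (1.000,6.759)–(0.249,6.000)
cell (1,3): code 0110 → (1.000,3.563)–(2.000,3.361)
cell (1,6): code 1001 → (2.000,6.984)–(1.000,6.759)
cell (2,3): code 0110 → (2.000,3.361)–(3.000,3.784)
cell (2,6): code 1001 → (3.000,6.530)–(2.000,6.984)
cell (3,3): code 0010 → (3.000,3.784)–(3.215,4.000)
cell (3,4): code 0011 → (3.215,4.000)–(3.636,5.000)
cell (3,5): code 0011 → (3.636,5.000)–(3.441,6.000)
cell (3,6): code 0001 → (3.441,6.000)–(3.000,6.530)
total: 12 segments, chained into 1 closed loop(s), length Σ = 11.193070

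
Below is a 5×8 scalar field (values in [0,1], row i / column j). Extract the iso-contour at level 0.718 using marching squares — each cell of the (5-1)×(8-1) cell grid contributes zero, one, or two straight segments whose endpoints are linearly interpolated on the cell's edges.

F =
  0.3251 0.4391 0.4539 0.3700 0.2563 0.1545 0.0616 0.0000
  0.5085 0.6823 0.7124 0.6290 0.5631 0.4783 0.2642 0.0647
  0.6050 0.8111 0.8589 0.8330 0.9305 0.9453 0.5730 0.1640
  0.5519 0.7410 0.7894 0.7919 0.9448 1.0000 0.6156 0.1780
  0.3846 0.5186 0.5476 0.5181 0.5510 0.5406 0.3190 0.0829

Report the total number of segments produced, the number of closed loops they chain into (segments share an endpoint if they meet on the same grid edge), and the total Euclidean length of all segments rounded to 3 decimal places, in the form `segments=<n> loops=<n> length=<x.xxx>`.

cell (1,0): code 0100 → (1.277,1.000)–(2.000,0.548)
cell (1,1): code 1100 → (1.038,2.000)–(1.277,1.000)
cell (1,2): code 1100 → (1.436,3.000)–(1.038,2.000)
cell (1,3): code 1100 → (1.422,4.000)–(1.436,3.000)
cell (1,4): code 1100 → (1.513,5.000)–(1.422,4.000)
cell (1,5): code 1000 → (2.000,5.611)–(1.513,5.000)
cell (2,0): code 0110 → (2.000,0.548)–(3.000,0.878)
cell (2,5): code 1001 → (3.000,5.734)–(2.000,5.611)
cell (3,0): code 0010 → (3.000,0.878)–(3.103,1.000)
cell (3,1): code 0011 → (3.103,1.000)–(3.295,2.000)
cell (3,2): code 0011 → (3.295,2.000)–(3.270,3.000)
cell (3,3): code 0011 → (3.270,3.000)–(3.576,4.000)
cell (3,4): code 0011 → (3.576,4.000)–(3.614,5.000)
cell (3,5): code 0001 → (3.614,5.000)–(3.000,5.734)
total: 14 segments, chained into 1 closed loop(s), length Σ = 12.983807

segments=14 loops=1 length=12.984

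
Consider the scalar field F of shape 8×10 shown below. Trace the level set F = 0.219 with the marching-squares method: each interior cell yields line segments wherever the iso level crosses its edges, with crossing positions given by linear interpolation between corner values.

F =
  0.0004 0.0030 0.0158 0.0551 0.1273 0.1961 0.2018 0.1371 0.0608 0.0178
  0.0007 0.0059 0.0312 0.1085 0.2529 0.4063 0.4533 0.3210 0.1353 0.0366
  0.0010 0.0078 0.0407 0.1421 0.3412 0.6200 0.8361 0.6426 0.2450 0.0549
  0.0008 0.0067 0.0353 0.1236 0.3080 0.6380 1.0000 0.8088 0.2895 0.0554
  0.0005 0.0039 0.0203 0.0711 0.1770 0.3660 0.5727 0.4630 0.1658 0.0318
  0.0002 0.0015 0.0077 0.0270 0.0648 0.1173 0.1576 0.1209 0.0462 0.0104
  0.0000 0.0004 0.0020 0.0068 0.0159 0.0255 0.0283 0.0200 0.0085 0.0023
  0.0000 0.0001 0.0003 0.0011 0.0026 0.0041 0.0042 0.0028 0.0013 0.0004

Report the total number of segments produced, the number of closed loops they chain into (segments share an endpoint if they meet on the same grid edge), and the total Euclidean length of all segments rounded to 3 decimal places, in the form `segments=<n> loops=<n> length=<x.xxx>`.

cell (0,3): code 0100 → (0.730,4.000)–(1.000,3.765)
cell (0,4): code 1100 → (0.109,5.000)–(0.730,4.000)
cell (0,5): code 1100 → (0.068,6.000)–(0.109,5.000)
cell (0,6): code 1100 → (0.445,7.000)–(0.068,6.000)
cell (0,7): code 1000 → (1.000,7.549)–(0.445,7.000)
cell (1,3): code 0110 → (1.000,3.765)–(2.000,3.386)
cell (1,7): code 1101 → (1.763,8.000)–(1.000,7.549)
cell (1,8): code 1000 → (2.000,8.137)–(1.763,8.000)
cell (2,3): code 0110 → (2.000,3.386)–(3.000,3.517)
cell (2,8): code 1001 → (3.000,8.301)–(2.000,8.137)
cell (3,3): code 0010 → (3.000,3.517)–(3.679,4.000)
cell (3,4): code 0111 → (3.679,4.000)–(4.000,4.222)
cell (3,7): code 1011 → (4.000,7.821)–(3.570,8.000)
cell (3,8): code 0001 → (3.570,8.000)–(3.000,8.301)
cell (4,4): code 0010 → (4.000,4.222)–(4.591,5.000)
cell (4,5): code 0011 → (4.591,5.000)–(4.852,6.000)
cell (4,6): code 0011 → (4.852,6.000)–(4.713,7.000)
cell (4,7): code 0001 → (4.713,7.000)–(4.000,7.821)
total: 18 segments, chained into 1 closed loop(s), length Σ = 15.077686

segments=18 loops=1 length=15.078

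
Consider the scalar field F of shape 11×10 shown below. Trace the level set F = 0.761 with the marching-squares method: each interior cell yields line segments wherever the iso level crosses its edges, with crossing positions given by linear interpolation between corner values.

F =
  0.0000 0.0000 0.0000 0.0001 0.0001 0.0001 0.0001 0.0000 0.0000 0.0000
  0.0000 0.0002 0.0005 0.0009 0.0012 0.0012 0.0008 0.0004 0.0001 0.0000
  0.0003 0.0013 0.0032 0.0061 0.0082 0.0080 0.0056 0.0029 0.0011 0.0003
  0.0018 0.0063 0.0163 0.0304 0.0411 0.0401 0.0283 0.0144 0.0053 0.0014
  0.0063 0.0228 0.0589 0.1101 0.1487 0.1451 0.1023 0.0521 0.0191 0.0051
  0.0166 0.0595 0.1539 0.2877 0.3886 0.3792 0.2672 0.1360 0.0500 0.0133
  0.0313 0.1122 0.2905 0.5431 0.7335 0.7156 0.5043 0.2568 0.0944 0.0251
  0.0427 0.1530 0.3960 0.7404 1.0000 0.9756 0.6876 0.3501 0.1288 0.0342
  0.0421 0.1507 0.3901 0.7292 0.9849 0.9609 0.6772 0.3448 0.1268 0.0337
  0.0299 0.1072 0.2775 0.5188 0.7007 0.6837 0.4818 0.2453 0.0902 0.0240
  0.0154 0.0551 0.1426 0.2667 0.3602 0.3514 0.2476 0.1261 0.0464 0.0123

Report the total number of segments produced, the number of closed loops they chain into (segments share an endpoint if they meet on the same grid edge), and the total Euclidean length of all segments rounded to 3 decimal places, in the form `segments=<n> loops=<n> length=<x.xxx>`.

cell (6,3): code 0100 → (6.103,4.000)–(7.000,3.079)
cell (6,4): code 1100 → (6.175,5.000)–(6.103,4.000)
cell (6,5): code 1000 → (7.000,5.745)–(6.175,5.000)
cell (7,3): code 0110 → (7.000,3.079)–(8.000,3.124)
cell (7,5): code 1001 → (8.000,5.705)–(7.000,5.745)
cell (8,3): code 0010 → (8.000,3.124)–(8.788,4.000)
cell (8,4): code 0011 → (8.788,4.000)–(8.721,5.000)
cell (8,5): code 0001 → (8.721,5.000)–(8.000,5.705)
total: 8 segments, chained into 1 closed loop(s), length Σ = 8.589938

segments=8 loops=1 length=8.590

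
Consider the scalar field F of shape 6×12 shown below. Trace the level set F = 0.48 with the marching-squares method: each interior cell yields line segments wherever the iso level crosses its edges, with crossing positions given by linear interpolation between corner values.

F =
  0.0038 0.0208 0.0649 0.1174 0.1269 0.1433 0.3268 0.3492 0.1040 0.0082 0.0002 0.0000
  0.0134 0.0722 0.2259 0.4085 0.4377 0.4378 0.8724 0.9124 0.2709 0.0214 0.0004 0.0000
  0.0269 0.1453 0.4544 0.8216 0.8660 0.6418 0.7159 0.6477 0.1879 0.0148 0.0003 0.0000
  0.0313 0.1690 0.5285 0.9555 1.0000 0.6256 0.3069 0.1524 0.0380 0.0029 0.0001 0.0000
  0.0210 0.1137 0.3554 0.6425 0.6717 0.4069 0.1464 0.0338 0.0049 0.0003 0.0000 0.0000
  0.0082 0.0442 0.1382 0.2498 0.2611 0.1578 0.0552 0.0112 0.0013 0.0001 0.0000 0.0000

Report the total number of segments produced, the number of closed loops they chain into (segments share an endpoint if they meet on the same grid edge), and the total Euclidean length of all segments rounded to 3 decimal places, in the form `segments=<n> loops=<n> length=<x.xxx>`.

segments=20 loops=1 length=15.897

cell (0,5): code 0100 → (0.281,6.000)–(1.000,5.097)
cell (0,6): code 1100 → (0.232,7.000)–(0.281,6.000)
cell (0,7): code 1000 → (1.000,7.674)–(0.232,7.000)
cell (1,2): code 0100 → (1.173,3.000)–(2.000,2.070)
cell (1,3): code 1100 → (1.099,4.000)–(1.173,3.000)
cell (1,4): code 1100 → (1.207,5.000)–(1.099,4.000)
cell (1,5): code 1110 → (1.000,5.097)–(1.207,5.000)
cell (1,7): code 1001 → (2.000,7.365)–(1.000,7.674)
cell (2,1): code 0100 → (2.345,2.000)–(3.000,1.865)
cell (2,2): code 1110 → (2.000,2.070)–(2.345,2.000)
cell (2,5): code 1011 → (3.000,5.457)–(2.577,6.000)
cell (2,6): code 0011 → (2.577,6.000)–(2.339,7.000)
cell (2,7): code 0001 → (2.339,7.000)–(2.000,7.365)
cell (3,1): code 0010 → (3.000,1.865)–(3.280,2.000)
cell (3,2): code 0111 → (3.280,2.000)–(4.000,2.434)
cell (3,4): code 1011 → (4.000,4.724)–(3.666,5.000)
cell (3,5): code 0001 → (3.666,5.000)–(3.000,5.457)
cell (4,2): code 0010 → (4.000,2.434)–(4.414,3.000)
cell (4,3): code 0011 → (4.414,3.000)–(4.467,4.000)
cell (4,4): code 0001 → (4.467,4.000)–(4.000,4.724)
total: 20 segments, chained into 1 closed loop(s), length Σ = 15.897037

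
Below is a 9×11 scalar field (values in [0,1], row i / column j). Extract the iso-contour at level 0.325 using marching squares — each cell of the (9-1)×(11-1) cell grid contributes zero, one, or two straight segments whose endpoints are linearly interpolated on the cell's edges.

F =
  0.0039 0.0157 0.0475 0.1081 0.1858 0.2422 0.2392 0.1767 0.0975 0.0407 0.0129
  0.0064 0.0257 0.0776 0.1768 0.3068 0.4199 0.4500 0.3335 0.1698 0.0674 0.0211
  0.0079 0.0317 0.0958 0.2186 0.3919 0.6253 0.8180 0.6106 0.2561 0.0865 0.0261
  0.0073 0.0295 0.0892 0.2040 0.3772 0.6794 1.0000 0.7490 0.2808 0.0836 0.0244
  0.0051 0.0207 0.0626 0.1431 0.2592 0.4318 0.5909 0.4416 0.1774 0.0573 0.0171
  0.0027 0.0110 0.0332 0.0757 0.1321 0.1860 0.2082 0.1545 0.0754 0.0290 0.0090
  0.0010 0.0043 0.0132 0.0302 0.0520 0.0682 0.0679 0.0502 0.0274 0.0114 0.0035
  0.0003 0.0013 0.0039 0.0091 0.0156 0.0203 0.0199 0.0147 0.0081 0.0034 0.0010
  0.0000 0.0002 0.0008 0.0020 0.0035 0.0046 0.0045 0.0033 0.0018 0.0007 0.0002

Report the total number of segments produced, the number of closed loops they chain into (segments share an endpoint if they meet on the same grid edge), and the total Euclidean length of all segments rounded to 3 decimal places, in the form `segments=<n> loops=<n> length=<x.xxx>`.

segments=16 loops=1 length=13.355

cell (0,4): code 0100 → (0.466,5.000)–(1.000,4.161)
cell (0,5): code 1100 → (0.407,6.000)–(0.466,5.000)
cell (0,6): code 1100 → (0.946,7.000)–(0.407,6.000)
cell (0,7): code 1000 → (1.000,7.052)–(0.946,7.000)
cell (1,3): code 0100 → (1.214,4.000)–(2.000,3.614)
cell (1,4): code 1110 → (1.000,4.161)–(1.214,4.000)
cell (1,7): code 1001 → (2.000,7.806)–(1.000,7.052)
cell (2,3): code 0110 → (2.000,3.614)–(3.000,3.699)
cell (2,7): code 1001 → (3.000,7.906)–(2.000,7.806)
cell (3,3): code 0010 → (3.000,3.699)–(3.442,4.000)
cell (3,4): code 0111 → (3.442,4.000)–(4.000,4.381)
cell (3,7): code 1001 → (4.000,7.441)–(3.000,7.906)
cell (4,4): code 0010 → (4.000,4.381)–(4.434,5.000)
cell (4,5): code 0011 → (4.434,5.000)–(4.695,6.000)
cell (4,6): code 0011 → (4.695,6.000)–(4.406,7.000)
cell (4,7): code 0001 → (4.406,7.000)–(4.000,7.441)
total: 16 segments, chained into 1 closed loop(s), length Σ = 13.354850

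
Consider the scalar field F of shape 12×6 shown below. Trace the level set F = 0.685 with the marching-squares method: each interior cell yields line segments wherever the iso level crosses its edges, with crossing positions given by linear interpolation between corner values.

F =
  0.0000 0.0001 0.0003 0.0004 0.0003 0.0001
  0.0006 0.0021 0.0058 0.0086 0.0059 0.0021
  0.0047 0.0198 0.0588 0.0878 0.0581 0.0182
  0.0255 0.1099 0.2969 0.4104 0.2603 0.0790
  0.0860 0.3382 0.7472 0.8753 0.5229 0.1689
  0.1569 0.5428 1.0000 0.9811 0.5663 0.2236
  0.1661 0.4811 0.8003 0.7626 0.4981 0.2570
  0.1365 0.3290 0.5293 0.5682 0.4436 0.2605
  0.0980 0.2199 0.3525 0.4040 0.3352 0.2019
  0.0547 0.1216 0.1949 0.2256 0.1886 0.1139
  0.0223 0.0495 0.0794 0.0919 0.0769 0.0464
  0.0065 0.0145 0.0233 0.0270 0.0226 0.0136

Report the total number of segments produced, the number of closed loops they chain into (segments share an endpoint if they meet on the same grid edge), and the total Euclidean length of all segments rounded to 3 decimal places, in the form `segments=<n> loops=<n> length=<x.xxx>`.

cell (3,1): code 0100 → (3.862,2.000)–(4.000,1.848)
cell (3,2): code 1100 → (3.591,3.000)–(3.862,2.000)
cell (3,3): code 1000 → (4.000,3.540)–(3.591,3.000)
cell (4,1): code 0110 → (4.000,1.848)–(5.000,1.311)
cell (4,3): code 1001 → (5.000,3.714)–(4.000,3.540)
cell (5,1): code 0110 → (5.000,1.311)–(6.000,1.639)
cell (5,3): code 1001 → (6.000,3.293)–(5.000,3.714)
cell (6,1): code 0010 → (6.000,1.639)–(6.425,2.000)
cell (6,2): code 0011 → (6.425,2.000)–(6.399,3.000)
cell (6,3): code 0001 → (6.399,3.000)–(6.000,3.293)
total: 10 segments, chained into 1 closed loop(s), length Σ = 8.260195

segments=10 loops=1 length=8.260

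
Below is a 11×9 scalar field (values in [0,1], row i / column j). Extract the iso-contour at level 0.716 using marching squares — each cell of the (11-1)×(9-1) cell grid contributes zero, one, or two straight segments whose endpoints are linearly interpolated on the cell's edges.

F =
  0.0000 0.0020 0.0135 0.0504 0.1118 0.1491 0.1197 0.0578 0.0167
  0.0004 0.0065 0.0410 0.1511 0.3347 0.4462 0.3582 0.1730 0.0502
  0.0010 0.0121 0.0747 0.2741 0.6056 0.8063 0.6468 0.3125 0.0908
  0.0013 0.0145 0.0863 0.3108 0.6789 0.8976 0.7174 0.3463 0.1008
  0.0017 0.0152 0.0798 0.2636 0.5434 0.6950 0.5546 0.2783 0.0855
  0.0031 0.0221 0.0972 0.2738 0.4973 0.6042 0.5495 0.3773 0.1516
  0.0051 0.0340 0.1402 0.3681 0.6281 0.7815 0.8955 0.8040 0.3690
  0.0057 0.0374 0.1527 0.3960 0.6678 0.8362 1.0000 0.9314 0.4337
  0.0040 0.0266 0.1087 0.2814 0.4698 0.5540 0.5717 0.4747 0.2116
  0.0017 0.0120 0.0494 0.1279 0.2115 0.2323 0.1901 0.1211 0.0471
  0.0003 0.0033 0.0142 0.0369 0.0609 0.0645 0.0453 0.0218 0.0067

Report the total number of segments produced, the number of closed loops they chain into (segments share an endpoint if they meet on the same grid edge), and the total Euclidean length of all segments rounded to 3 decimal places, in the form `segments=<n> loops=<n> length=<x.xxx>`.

segments=18 loops=2 length=14.361

cell (1,4): code 0100 → (1.749,5.000)–(2.000,4.550)
cell (1,5): code 1000 → (2.000,5.566)–(1.749,5.000)
cell (2,4): code 0110 → (2.000,4.550)–(3.000,4.170)
cell (2,5): code 1101 → (2.980,6.000)–(2.000,5.566)
cell (2,6): code 1000 → (3.000,6.004)–(2.980,6.000)
cell (3,4): code 0010 → (3.000,4.170)–(3.896,5.000)
cell (3,5): code 0011 → (3.896,5.000)–(3.009,6.000)
cell (3,6): code 0001 → (3.009,6.000)–(3.000,6.004)
cell (5,4): code 0100 → (5.631,5.000)–(6.000,4.573)
cell (5,5): code 1100 → (5.481,6.000)–(5.631,5.000)
cell (5,6): code 1100 → (5.794,7.000)–(5.481,6.000)
cell (5,7): code 1000 → (6.000,7.202)–(5.794,7.000)
cell (6,4): code 0110 → (6.000,4.573)–(7.000,4.286)
cell (6,7): code 1001 → (7.000,7.433)–(6.000,7.202)
cell (7,4): code 0010 → (7.000,4.286)–(7.426,5.000)
cell (7,5): code 0011 → (7.426,5.000)–(7.663,6.000)
cell (7,6): code 0011 → (7.663,6.000)–(7.472,7.000)
cell (7,7): code 0001 → (7.472,7.000)–(7.000,7.433)
total: 18 segments, chained into 2 closed loop(s), length Σ = 14.360796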